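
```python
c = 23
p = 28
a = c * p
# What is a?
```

Trace:
`c = 23` → c = 23
`p = 28` → p = 28
`a = c * p` → a = 644
So a = 644

Answer: 644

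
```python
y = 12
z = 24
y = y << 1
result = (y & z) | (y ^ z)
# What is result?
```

Trace:
`y = 12` → y = 12
`z = 24` → z = 24
`y = y << 1` → y = 24
`result = (y & z) | (y ^ z)` → result = 24
So result = 24

Answer: 24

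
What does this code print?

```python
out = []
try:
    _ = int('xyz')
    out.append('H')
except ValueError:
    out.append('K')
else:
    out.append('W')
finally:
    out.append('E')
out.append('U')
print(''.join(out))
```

Execution trace: 'K' (except ValueError) → 'E' (finally) → 'U' (after the try/except). Output: KEU

Answer: KEU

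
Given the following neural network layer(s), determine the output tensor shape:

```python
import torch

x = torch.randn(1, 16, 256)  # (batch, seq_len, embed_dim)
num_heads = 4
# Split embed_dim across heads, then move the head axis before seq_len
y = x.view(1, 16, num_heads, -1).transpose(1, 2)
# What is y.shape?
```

Input: (1, 16, 256) -> head_dim = 256 // 4 = 64; after view: (1, 16, 4, 64) -> after transpose(1, 2): (1, 4, 16, 64) -> Output: (1, 4, 16, 64)

Answer: (1, 4, 16, 64)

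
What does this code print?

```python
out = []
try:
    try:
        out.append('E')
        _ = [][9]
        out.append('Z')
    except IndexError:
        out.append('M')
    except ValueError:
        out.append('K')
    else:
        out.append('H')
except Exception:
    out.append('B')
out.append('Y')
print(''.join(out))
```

Execution trace: 'E' (inner try body) → 'M' (inner except IndexError) → 'Y' (after the try/except). Output: EMY

Answer: EMY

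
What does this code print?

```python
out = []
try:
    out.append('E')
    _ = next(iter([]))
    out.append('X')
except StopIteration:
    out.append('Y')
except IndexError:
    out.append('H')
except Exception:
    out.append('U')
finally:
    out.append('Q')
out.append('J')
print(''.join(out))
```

Execution trace: 'E' (try body) → 'Y' (except StopIteration) → 'Q' (finally) → 'J' (after the try/except). Output: EYQJ

Answer: EYQJ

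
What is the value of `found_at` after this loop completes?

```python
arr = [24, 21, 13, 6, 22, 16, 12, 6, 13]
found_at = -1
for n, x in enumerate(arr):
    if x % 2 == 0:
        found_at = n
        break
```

First even number index in [24, 21, 13, 6, 22, 16, 12, 6, 13]
`found_at` takes the values: -1 → 0

Answer: 0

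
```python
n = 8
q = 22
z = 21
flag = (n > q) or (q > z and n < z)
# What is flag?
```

Trace:
`n = 8` → n = 8
`q = 22` → q = 22
`z = 21` → z = 21
`flag = (n > q) or (q > z and n < z)` → flag = True
So flag = True

Answer: True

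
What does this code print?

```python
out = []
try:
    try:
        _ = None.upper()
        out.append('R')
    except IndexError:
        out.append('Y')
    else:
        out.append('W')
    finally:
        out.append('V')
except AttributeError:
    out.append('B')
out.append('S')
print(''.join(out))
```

Execution trace: 'V' (finally) → 'B' (outer except AttributeError) → 'S' (after the try/except). Output: VBS

Answer: VBS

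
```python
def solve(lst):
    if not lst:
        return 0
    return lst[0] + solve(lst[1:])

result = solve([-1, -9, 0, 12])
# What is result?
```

(-1) + (-9) + 0 + 12 + 0 = 2

Answer: 2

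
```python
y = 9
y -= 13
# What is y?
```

Trace:
`y = 9` → y = 9
`y -= 13` → y = -4
So y = -4

Answer: -4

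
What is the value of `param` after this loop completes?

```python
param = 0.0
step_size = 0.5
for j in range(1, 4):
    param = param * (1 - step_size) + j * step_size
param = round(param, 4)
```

Moving average with lr=0.5
`param` takes the values: 0.0 → 0.5 → 1.25 → 2.125

Answer: 2.125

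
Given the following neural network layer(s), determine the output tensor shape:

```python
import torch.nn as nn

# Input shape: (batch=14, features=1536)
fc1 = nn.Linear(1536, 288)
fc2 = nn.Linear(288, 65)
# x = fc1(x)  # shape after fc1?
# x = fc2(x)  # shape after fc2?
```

Input: (14, 1536) -> after fc1: (14, 288) -> Output: (14, 65)

Answer: (14, 65)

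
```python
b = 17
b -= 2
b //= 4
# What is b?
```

Trace:
`b = 17` → b = 17
`b -= 2` → b = 15
`b //= 4` → b = 3
So b = 3

Answer: 3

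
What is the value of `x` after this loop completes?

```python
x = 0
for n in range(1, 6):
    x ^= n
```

XOR of 1 to 5
`x` takes the values: 0 → 1 → 3 → 0 → 4 → 1

Answer: 1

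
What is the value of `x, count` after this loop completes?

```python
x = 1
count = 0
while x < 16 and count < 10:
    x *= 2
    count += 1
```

Double until >= 16 or 10 iterations
`x, count` takes the values: (1, 0) → (2, 0) → (2, 1) → (4, 1) → (4, 2) → (8, 2) → (8, 3) → (16, 3) → (16, 4)

Answer: 16, 4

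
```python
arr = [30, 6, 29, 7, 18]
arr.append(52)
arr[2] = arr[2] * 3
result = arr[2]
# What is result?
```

Trace:
`arr = [30, 6, 29, 7, 18]` → arr = [30, 6, 29, 7, 18]
`arr.append(52)` → arr = [30, 6, 29, 7, 18, 52]
`arr[2] = arr[2] * 3` → arr = [30, 6, 87, 7, 18, 52]
`result = arr[2]` → result = 87
So result = 87

Answer: 87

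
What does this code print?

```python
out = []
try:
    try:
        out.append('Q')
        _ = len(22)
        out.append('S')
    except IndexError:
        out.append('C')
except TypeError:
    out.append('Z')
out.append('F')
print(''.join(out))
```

Execution trace: 'Q' (try body) → 'Z' (outer except TypeError) → 'F' (after the try/except). Output: QZF

Answer: QZF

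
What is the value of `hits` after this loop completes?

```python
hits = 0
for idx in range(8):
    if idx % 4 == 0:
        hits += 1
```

Count numbers divisible by 4 in range(8)
`hits` takes the values: 0 → 1 → 2

Answer: 2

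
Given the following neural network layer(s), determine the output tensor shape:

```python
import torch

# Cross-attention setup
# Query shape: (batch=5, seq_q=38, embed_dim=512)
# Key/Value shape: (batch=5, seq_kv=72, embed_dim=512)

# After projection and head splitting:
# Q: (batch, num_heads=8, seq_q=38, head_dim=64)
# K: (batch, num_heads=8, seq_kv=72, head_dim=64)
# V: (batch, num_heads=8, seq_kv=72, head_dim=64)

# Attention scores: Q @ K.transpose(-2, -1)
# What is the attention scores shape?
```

Input: (5, 38, 512) -> Output: (5, 8, 38, 72)

Answer: (5, 8, 38, 72)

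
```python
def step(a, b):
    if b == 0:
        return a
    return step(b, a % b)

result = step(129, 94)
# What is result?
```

step(129, 94) -> step(94, 35) -> step(35, 24) -> step(24, 11) -> step(11, 2) -> step(2, 1) -> step(1, 0) -> 1

Answer: 1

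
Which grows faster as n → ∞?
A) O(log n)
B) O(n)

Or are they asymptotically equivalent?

O(log n) vs O(n): Higher order terms dominate.

Answer: B) O(n) grows faster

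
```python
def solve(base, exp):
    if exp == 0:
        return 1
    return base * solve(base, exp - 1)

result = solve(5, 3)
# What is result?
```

solve(5, 3) = 5 * 5 * 5 = 125

Answer: 125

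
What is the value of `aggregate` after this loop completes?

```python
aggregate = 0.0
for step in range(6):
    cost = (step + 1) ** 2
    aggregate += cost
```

Sum of squared losses 1² + 2² + ... + 6²
`aggregate` takes the values: 0.0 → 1.0 → 5.0 → 14.0 → 30.0 → 55.0 → 91.0

Answer: 91.0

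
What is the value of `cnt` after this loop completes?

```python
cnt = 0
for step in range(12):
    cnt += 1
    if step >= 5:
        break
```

Loop breaks when step reaches 5, cnt is 6
`cnt` takes the values: 0 → 1 → 2 → 3 → 4 → 5 → 6

Answer: 6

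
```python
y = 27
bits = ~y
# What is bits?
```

Trace:
`y = 27` → y = 27
`bits = ~y` → bits = -28
So bits = -28

Answer: -28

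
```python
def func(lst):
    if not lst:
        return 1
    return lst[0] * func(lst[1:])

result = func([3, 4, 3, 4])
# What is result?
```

Product over [3, 4, 3, 4] = 3 * 4 * 3 * 4 = 144

Answer: 144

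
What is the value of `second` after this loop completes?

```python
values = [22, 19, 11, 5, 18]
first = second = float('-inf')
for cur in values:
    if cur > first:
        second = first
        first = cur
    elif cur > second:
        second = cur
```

Second largest (with repeats) in [22, 19, 11, 5, 18]
`second` takes the values: -inf → 19

Answer: 19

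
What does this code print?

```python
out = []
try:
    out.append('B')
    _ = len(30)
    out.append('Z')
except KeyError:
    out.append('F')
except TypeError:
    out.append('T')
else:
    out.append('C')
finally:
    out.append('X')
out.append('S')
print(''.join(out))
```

Execution trace: 'B' (try body) → 'T' (except TypeError) → 'X' (finally) → 'S' (after the try/except). Output: BTXS

Answer: BTXS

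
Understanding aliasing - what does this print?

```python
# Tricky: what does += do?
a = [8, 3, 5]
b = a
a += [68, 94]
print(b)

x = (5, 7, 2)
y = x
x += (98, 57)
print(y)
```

Key concept: += behavior differs for mutable vs immutable.
Step by step:
`a = [8, 3, 5]` → a = [8, 3, 5]
`b = a` → b = [8, 3, 5] (same object as a)
`a += [68, 94]` → a = [8, 3, 5, 68, 94] (same object as b); b = [8, 3, 5, 68, 94] (same object as a)
`print(b)` → prints [8, 3, 5, 68, 94]
`x = (5, 7, 2)` → x = (5, 7, 2)
`y = x` → y = (5, 7, 2)
`x += (98, 57)` → x = (5, 7, 2, 98, 57)
`print(y)` → prints (5, 7, 2)

Answer:
[8, 3, 5, 68, 94]
(5, 7, 2)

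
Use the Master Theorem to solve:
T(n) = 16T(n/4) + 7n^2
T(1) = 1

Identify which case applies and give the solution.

a=16, b=4, f(n)=7n^2. log_4(16) = 2. Since c=2 = 2, Case 2 applies: T(n) = Θ(n^log_b(a) · log n) = O(n^2 log n).

Answer: O(n^2 log n) - Case 2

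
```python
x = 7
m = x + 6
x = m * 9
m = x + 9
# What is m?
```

Trace:
`x = 7` → x = 7
`m = x + 6` → m = 13
`x = m * 9` → x = 117
`m = x + 9` → m = 126
So m = 126

Answer: 126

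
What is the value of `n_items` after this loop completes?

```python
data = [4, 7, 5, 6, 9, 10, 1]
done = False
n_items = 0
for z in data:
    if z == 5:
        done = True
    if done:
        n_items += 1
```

Count elements after first 5 in [4, 7, 5, 6, 9, 10, 1]
`n_items` takes the values: 0 → 1 → 2 → 3 → 4 → 5

Answer: 5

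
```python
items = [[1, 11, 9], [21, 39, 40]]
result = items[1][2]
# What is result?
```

Trace:
`items = [[1, 11, 9], [21, 39, 40]]` → items = [[1, 11, 9], [21, 39, 40]]
`result = items[1][2]` → result = 40
So result = 40

Answer: 40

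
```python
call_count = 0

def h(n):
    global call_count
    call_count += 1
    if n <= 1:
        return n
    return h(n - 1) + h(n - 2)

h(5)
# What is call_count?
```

Calls(n) = 1 + Calls(n-1) + Calls(n-2); Calls(0)=Calls(1)=1. For n=5 this gives 15.

Answer: 15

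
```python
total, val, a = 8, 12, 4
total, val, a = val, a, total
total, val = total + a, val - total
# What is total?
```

Trace:
`total, val, a = 8, 12, 4` → total = 8; val = 12; a = 4
`total, val, a = val, a, total` → total = 12; val = 4; a = 8
`total, val = total + a, val - total` → total = 20; val = -8
So total = 20

Answer: 20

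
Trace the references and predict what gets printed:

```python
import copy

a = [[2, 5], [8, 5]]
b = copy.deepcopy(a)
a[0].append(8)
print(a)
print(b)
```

Key concept: deep copy is fully independent.
Step by step:
`a = [[2, 5], [8, 5]]` → a = [[2, 5], [8, 5]]
`b = copy.deepcopy(a)` → b = [[2, 5], [8, 5]]
`a[0].append(8)` → a = [[2, 5, 8], [8, 5]]
`print(a)` → prints [[2, 5, 8], [8, 5]]
`print(b)` → prints [[2, 5], [8, 5]]

Answer:
[[2, 5, 8], [8, 5]]
[[2, 5], [8, 5]]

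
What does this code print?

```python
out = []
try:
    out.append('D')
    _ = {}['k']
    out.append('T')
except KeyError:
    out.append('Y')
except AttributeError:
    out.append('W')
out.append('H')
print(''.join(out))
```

Execution trace: 'D' (try body) → 'Y' (except KeyError) → 'H' (after the try/except). Output: DYH

Answer: DYH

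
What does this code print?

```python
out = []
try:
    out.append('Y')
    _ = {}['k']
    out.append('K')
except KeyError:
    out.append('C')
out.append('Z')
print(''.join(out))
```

Execution trace: 'Y' (try body) → 'C' (except KeyError) → 'Z' (after the try/except). Output: YCZ

Answer: YCZ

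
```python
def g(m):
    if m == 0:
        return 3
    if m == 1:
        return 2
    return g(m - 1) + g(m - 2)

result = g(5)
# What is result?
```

Build up from base cases: g(0)=3, g(1)=2, g(2)=5, g(3)=7, g(4)=12, g(5)=19

Answer: 19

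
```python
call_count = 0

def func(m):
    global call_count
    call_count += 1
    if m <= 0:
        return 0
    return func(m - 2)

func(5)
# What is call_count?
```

Linear recursion stepping by 2: 4 calls from m=5 down to ≤0.

Answer: 4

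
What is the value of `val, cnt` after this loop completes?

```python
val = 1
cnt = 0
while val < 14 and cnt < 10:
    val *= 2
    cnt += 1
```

Double until >= 14 or 10 iterations
`val, cnt` takes the values: (1, 0) → (2, 0) → (2, 1) → (4, 1) → (4, 2) → (8, 2) → (8, 3) → (16, 3) → (16, 4)

Answer: 16, 4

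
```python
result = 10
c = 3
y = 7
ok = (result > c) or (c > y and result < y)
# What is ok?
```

Trace:
`result = 10` → result = 10
`c = 3` → c = 3
`y = 7` → y = 7
`ok = (result > c) or (c > y and result < y)` → ok = True
So ok = True

Answer: True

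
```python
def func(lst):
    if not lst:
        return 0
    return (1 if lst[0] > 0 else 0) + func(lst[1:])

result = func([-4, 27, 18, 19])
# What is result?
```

Count of positive elements in [-4, 27, 18, 19] = 3

Answer: 3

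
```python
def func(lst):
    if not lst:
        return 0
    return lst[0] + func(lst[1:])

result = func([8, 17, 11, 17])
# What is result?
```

8 + 17 + 11 + 17 + 0 = 53

Answer: 53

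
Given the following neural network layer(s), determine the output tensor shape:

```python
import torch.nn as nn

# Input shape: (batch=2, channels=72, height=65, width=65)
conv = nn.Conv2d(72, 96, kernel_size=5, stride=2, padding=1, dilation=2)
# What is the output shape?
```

Input: (2, 72, 65, 65) -> Output: (2, 96, 30, 30)

Answer: (2, 96, 30, 30)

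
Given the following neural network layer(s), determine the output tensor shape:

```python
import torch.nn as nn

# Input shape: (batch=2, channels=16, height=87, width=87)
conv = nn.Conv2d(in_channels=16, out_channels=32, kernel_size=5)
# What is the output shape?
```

Input: (2, 16, 87, 87) -> Output: (2, 32, 83, 83)

Answer: (2, 32, 83, 83)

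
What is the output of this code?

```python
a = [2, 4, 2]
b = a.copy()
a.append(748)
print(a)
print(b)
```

Key concept: list.copy() creates independent copy.
Step by step:
`a = [2, 4, 2]` → a = [2, 4, 2]
`b = a.copy()` → b = [2, 4, 2]
`a.append(748)` → a = [2, 4, 2, 748]
`print(a)` → prints [2, 4, 2, 748]
`print(b)` → prints [2, 4, 2]

Answer:
[2, 4, 2, 748]
[2, 4, 2]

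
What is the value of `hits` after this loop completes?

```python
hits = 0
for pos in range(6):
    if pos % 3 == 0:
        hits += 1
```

Count numbers divisible by 3 in range(6)
`hits` takes the values: 0 → 1 → 2

Answer: 2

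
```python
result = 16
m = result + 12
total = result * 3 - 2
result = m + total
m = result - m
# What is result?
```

Trace:
`result = 16` → result = 16
`m = result + 12` → m = 28
`total = result * 3 - 2` → total = 46
`result = m + total` → result = 74
`m = result - m` → m = 46
So result = 74

Answer: 74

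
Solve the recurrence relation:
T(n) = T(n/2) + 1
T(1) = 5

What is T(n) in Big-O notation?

Each step divides n by 2 and adds 1. After log_2(n) steps we reach T(1)=5. So T(n) = 1·log_2(n) + 5 = O(log n).

Answer: O(log n)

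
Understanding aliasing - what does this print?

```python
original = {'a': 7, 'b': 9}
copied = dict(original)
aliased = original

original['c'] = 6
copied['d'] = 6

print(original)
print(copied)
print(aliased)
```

Key concept: dict() creates copy, assignment creates alias.
Step by step:
`original = {'a': 7, 'b': 9}` → original = {'a': 7, 'b': 9}
`copied = dict(original)` → copied = {'a': 7, 'b': 9}
`aliased = original` → aliased = {'a': 7, 'b': 9} (same object as original)
`original['c'] = 6` → original = {'a': 7, 'b': 9, 'c': 6} (same object as aliased); aliased = {'a': 7, 'b': 9, 'c': 6} (same object as original)
`copied['d'] = 6` → copied = {'a': 7, 'b': 9, 'd': 6}
`print(original)` → prints {'a': 7, 'b': 9, 'c': 6}
`print(copied)` → prints {'a': 7, 'b': 9, 'd': 6}
`print(aliased)` → prints {'a': 7, 'b': 9, 'c': 6}

Answer:
{'a': 7, 'b': 9, 'c': 6}
{'a': 7, 'b': 9, 'd': 6}
{'a': 7, 'b': 9, 'c': 6}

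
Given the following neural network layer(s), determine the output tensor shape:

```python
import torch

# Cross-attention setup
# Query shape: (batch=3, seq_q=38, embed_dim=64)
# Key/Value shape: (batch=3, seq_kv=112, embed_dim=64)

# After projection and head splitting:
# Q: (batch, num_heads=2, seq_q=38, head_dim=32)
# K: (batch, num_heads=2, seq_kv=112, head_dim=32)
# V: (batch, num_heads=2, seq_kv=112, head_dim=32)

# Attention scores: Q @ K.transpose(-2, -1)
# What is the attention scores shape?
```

Input: (3, 38, 64) -> Output: (3, 2, 38, 112)

Answer: (3, 2, 38, 112)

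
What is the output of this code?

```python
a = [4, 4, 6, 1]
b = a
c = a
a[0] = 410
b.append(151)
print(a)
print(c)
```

Key concept: multiple aliases.
Step by step:
`a = [4, 4, 6, 1]` → a = [4, 4, 6, 1]
`b = a` → b = [4, 4, 6, 1] (same object as a)
`c = a` → c = [4, 4, 6, 1] (same object as a, b)
`a[0] = 410` → a = [410, 4, 6, 1] (same object as b, c); b = [410, 4, 6, 1] (same object as a, c); c = [410, 4, 6, 1] (same object as a, b)
`b.append(151)` → a = [410, 4, 6, 1, 151] (same object as b, c); b = [410, 4, 6, 1, 151] (same object as a, c); c = [410, 4, 6, 1, 151] (same object as a, b)
`print(a)` → prints [410, 4, 6, 1, 151]
`print(c)` → prints [410, 4, 6, 1, 151]

Answer:
[410, 4, 6, 1, 151]
[410, 4, 6, 1, 151]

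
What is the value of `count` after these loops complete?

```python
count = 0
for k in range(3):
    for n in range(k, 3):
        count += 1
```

Upper triangle: 3 + 2 + ... + 1
`count` takes the values: 0 → 1 → 2 → 3 → 4 → 5 → 6

Answer: 6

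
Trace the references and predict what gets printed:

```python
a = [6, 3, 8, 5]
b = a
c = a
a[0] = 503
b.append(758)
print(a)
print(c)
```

Key concept: multiple aliases.
Step by step:
`a = [6, 3, 8, 5]` → a = [6, 3, 8, 5]
`b = a` → b = [6, 3, 8, 5] (same object as a)
`c = a` → c = [6, 3, 8, 5] (same object as a, b)
`a[0] = 503` → a = [503, 3, 8, 5] (same object as b, c); b = [503, 3, 8, 5] (same object as a, c); c = [503, 3, 8, 5] (same object as a, b)
`b.append(758)` → a = [503, 3, 8, 5, 758] (same object as b, c); b = [503, 3, 8, 5, 758] (same object as a, c); c = [503, 3, 8, 5, 758] (same object as a, b)
`print(a)` → prints [503, 3, 8, 5, 758]
`print(c)` → prints [503, 3, 8, 5, 758]

Answer:
[503, 3, 8, 5, 758]
[503, 3, 8, 5, 758]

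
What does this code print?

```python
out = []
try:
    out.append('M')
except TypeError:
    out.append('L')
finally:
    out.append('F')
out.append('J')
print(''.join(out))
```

Execution trace: 'M' (try body, no exception) → 'F' (finally) → 'J' (after the try/except). Output: MFJ

Answer: MFJ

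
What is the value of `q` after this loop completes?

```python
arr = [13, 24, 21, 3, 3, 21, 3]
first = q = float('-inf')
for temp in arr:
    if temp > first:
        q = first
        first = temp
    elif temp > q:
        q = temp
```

Second largest (with repeats) in [13, 24, 21, 3, 3, 21, 3]
`q` takes the values: -inf → 13 → 21

Answer: 21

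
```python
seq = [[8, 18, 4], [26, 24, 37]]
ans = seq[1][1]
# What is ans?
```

Trace:
`seq = [[8, 18, 4], [26, 24, 37]]` → seq = [[8, 18, 4], [26, 24, 37]]
`ans = seq[1][1]` → ans = 24
So ans = 24

Answer: 24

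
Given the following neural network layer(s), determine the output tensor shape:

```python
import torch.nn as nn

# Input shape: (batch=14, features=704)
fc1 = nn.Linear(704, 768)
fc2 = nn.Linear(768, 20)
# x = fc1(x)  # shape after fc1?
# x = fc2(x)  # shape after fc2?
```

Input: (14, 704) -> after fc1: (14, 768) -> Output: (14, 20)

Answer: (14, 20)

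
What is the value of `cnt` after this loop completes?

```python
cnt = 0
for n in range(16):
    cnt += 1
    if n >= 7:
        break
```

Loop breaks when n reaches 7, cnt is 8
`cnt` takes the values: 0 → 1 → 2 → 3 → 4 → 5 → 6 → 7 → 8

Answer: 8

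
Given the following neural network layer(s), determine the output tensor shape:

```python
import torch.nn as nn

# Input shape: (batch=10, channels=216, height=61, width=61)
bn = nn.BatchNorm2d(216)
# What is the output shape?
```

Input: (10, 216, 61, 61) -> Output: (10, 216, 61, 61)

Answer: (10, 216, 61, 61)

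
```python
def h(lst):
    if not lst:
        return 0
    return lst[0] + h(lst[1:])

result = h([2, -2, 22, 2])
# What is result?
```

2 + (-2) + 22 + 2 + 0 = 24

Answer: 24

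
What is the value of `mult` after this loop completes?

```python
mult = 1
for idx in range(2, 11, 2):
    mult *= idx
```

Product of even numbers 2 to 10
`mult` takes the values: 1 → 2 → 8 → 48 → 384 → 3840

Answer: 3840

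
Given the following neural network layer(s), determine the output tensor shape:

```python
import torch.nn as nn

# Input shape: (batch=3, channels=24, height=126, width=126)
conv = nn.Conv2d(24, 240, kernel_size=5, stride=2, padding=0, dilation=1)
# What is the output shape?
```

Input: (3, 24, 126, 126) -> Output: (3, 240, 61, 61)

Answer: (3, 240, 61, 61)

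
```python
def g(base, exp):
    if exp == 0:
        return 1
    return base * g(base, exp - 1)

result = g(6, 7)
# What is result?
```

g(6, 7) = 6 * 6 * 6 * 6 * 6 * 6 * 6 = 279936

Answer: 279936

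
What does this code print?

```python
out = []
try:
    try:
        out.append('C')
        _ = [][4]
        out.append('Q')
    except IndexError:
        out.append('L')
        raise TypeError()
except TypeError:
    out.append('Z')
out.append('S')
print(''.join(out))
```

Execution trace: 'C' (try body) → 'L' (except IndexError) → 'Z' (outer except TypeError) → 'S' (after the try/except). Output: CLZS

Answer: CLZS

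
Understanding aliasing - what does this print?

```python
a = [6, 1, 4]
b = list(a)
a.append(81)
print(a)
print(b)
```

Key concept: list() constructor creates copy.
Step by step:
`a = [6, 1, 4]` → a = [6, 1, 4]
`b = list(a)` → b = [6, 1, 4]
`a.append(81)` → a = [6, 1, 4, 81]
`print(a)` → prints [6, 1, 4, 81]
`print(b)` → prints [6, 1, 4]

Answer:
[6, 1, 4, 81]
[6, 1, 4]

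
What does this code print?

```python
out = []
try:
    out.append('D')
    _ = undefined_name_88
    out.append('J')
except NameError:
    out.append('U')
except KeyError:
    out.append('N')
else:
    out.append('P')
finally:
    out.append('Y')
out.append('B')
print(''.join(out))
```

Execution trace: 'D' (try body) → 'U' (except NameError) → 'Y' (finally) → 'B' (after the try/except). Output: DUYB

Answer: DUYB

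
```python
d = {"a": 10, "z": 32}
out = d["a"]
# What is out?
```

Trace:
`d = {"a": 10, "z": 32}` → d = {'a': 10, 'z': 32}
`out = d["a"]` → out = 10
So out = 10

Answer: 10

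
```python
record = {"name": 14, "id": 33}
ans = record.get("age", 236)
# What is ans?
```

Trace:
`record = {"name": 14, "id": 33}` → record = {'name': 14, 'id': 33}
`ans = record.get("age", 236)` → ans = 236
So ans = 236

Answer: 236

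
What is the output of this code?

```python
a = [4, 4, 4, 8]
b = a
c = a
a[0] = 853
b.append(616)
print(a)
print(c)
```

Key concept: multiple aliases.
Step by step:
`a = [4, 4, 4, 8]` → a = [4, 4, 4, 8]
`b = a` → b = [4, 4, 4, 8] (same object as a)
`c = a` → c = [4, 4, 4, 8] (same object as a, b)
`a[0] = 853` → a = [853, 4, 4, 8] (same object as b, c); b = [853, 4, 4, 8] (same object as a, c); c = [853, 4, 4, 8] (same object as a, b)
`b.append(616)` → a = [853, 4, 4, 8, 616] (same object as b, c); b = [853, 4, 4, 8, 616] (same object as a, c); c = [853, 4, 4, 8, 616] (same object as a, b)
`print(a)` → prints [853, 4, 4, 8, 616]
`print(c)` → prints [853, 4, 4, 8, 616]

Answer:
[853, 4, 4, 8, 616]
[853, 4, 4, 8, 616]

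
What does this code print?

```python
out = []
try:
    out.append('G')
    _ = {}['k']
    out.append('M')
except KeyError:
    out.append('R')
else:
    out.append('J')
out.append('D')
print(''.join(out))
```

Execution trace: 'G' (try body) → 'R' (except KeyError) → 'D' (after the try/except). Output: GRD

Answer: GRD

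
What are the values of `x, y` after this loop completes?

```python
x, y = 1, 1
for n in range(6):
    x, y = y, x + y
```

Fibonacci: after 6 iterations
`x, y` takes the values: (1, 1) → (1, 2) → (2, 3) → (3, 5) → (5, 8) → (8, 13) → (13, 21)

Answer: 13, 21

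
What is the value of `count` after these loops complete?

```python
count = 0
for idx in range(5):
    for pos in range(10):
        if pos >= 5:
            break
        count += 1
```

Inner breaks at 5, outer runs 5 times
`count` takes the values: 0 → 1 → 2 → 3 → 4 → 5 → 6 → 7 → 8 → 9 → 10 → 11 → 12 → 13 → 14 → 15 → 16 → 17 → 18 → 19 → 20 → 21 → 22 → 23 → 24 → 25

Answer: 25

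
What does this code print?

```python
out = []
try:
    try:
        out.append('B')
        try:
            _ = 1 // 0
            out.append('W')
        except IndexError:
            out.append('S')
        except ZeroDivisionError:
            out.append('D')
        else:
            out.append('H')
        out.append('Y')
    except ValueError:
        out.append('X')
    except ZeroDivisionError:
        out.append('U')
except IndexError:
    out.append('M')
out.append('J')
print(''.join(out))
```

Execution trace: 'B' (try body) → 'D' (inner except ZeroDivisionError) → 'Y' (try body, no exception) → 'J' (after the try/except). Output: BDYJ

Answer: BDYJ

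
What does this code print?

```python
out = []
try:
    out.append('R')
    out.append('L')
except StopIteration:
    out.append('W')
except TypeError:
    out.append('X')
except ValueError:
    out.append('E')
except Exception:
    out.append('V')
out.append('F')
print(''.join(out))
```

Execution trace: 'R' (try body) → 'L' (try body, no exception) → 'F' (after the try/except). Output: RLF

Answer: RLF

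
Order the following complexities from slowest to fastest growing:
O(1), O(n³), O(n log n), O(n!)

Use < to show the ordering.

Ordered by growth rate: O(1) < O(n log n) < O(n³) < O(n!)

Answer: O(1) < O(n log n) < O(n³) < O(n!)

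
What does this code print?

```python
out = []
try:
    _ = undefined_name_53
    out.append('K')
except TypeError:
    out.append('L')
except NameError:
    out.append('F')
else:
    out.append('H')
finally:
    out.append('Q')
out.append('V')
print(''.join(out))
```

Execution trace: 'F' (except NameError) → 'Q' (finally) → 'V' (after the try/except). Output: FQV

Answer: FQV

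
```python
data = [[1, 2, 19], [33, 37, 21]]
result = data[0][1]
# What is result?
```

Trace:
`data = [[1, 2, 19], [33, 37, 21]]` → data = [[1, 2, 19], [33, 37, 21]]
`result = data[0][1]` → result = 2
So result = 2

Answer: 2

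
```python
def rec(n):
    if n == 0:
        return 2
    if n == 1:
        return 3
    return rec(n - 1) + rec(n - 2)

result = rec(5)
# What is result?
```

Build up from base cases: rec(0)=2, rec(1)=3, rec(2)=5, rec(3)=8, rec(4)=13, rec(5)=21

Answer: 21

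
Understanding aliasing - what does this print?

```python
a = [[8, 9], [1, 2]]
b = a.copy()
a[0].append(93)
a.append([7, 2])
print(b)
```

Key concept: shallow copy with nested lists.
Step by step:
`a = [[8, 9], [1, 2]]` → a = [[8, 9], [1, 2]]
`b = a.copy()` → b = [[8, 9], [1, 2]]
`a[0].append(93)` → a = [[8, 9, 93], [1, 2]]; b = [[8, 9, 93], [1, 2]]
`a.append([7, 2])` → a = [[8, 9, 93], [1, 2], [7, 2]]
`print(b)` → prints [[8, 9, 93], [1, 2]]

Answer: [[8, 9, 93], [1, 2]]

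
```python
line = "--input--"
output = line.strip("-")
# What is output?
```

Trace:
`line = "--input--"` → line = '--input--'
`output = line.strip("-")` → output = 'input'
So output = 'input'

Answer: 'input'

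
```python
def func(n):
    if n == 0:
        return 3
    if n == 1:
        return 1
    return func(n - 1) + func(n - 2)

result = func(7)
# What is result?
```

Build up from base cases: func(0)=3, func(1)=1, func(2)=4, func(3)=5, func(4)=9, func(5)=14, func(6)=23, ..., func(7)=37

Answer: 37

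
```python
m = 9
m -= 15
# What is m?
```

Trace:
`m = 9` → m = 9
`m -= 15` → m = -6
So m = -6

Answer: -6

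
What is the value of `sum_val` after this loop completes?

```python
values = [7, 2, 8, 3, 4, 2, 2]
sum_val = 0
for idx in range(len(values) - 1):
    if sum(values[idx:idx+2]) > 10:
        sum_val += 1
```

Count windows with sum > 10
`sum_val` takes the values: 0 → 1

Answer: 1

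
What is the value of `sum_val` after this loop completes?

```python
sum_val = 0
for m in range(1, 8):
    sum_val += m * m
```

Sum of squares 1² to 7² = 140
`sum_val` takes the values: 0 → 1 → 5 → 14 → 30 → 55 → 91 → 140

Answer: 140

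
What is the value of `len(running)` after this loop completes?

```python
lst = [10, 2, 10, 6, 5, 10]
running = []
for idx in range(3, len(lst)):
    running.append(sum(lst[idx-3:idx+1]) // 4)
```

Number of 4-element averages
`running` takes the values: [] → [7] → [7, 5] → [7, 5, 7]
So `len(running)` = 3

Answer: 3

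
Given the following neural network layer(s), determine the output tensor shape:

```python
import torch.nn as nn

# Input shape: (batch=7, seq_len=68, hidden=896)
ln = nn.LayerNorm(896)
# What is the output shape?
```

Input: (7, 68, 896) -> Output: (7, 68, 896)

Answer: (7, 68, 896)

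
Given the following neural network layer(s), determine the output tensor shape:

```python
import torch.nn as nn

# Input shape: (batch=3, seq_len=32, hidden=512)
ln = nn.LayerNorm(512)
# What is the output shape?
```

Input: (3, 32, 512) -> Output: (3, 32, 512)

Answer: (3, 32, 512)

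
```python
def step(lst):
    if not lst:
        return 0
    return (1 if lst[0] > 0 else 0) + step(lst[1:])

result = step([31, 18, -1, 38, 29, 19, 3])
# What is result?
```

Count of positive elements in [31, 18, -1, 38, 29, 19, 3] = 6

Answer: 6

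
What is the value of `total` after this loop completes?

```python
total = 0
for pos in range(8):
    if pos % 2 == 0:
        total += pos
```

Sum of even numbers 0 to 7
`total` takes the values: 0 → 2 → 6 → 12

Answer: 12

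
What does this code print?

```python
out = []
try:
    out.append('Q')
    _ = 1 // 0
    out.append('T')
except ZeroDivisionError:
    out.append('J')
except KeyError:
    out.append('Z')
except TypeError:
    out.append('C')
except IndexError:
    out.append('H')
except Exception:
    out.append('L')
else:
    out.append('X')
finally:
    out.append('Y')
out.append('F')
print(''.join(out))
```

Execution trace: 'Q' (try body) → 'J' (except ZeroDivisionError) → 'Y' (finally) → 'F' (after the try/except). Output: QJYF

Answer: QJYF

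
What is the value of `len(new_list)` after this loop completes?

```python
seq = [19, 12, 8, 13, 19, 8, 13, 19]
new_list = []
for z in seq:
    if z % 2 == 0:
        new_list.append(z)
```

Count even numbers in [19, 12, 8, 13, 19, 8, 13, 19]
`new_list` takes the values: [] → [12] → [12, 8] → [12, 8, 8]
So `len(new_list)` = 3

Answer: 3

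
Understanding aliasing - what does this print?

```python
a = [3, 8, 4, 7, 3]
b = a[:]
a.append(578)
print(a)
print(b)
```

Key concept: slice [:] creates copy.
Step by step:
`a = [3, 8, 4, 7, 3]` → a = [3, 8, 4, 7, 3]
`b = a[:]` → b = [3, 8, 4, 7, 3]
`a.append(578)` → a = [3, 8, 4, 7, 3, 578]
`print(a)` → prints [3, 8, 4, 7, 3, 578]
`print(b)` → prints [3, 8, 4, 7, 3]

Answer:
[3, 8, 4, 7, 3, 578]
[3, 8, 4, 7, 3]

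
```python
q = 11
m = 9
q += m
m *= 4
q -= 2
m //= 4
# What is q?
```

Trace:
`q = 11` → q = 11
`m = 9` → m = 9
`q += m` → q = 20
`m *= 4` → m = 36
`q -= 2` → q = 18
`m //= 4` → m = 9
So q = 18

Answer: 18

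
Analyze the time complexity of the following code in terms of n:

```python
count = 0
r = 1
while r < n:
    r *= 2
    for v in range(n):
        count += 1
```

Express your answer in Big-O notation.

Each loop level contributes: log n × n. Multiplying the contributions gives O(n log n).

Answer: O(n log n)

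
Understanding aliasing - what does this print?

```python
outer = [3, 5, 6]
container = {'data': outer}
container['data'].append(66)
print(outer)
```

Key concept: dict holds reference to list.
Step by step:
`outer = [3, 5, 6]` → outer = [3, 5, 6]
`container = {'data': outer}` → container = {'data': [3, 5, 6]}
`container['data'].append(66)` → outer = [3, 5, 6, 66]; container = {'data': [3, 5, 6, 66]}
`print(outer)` → prints [3, 5, 6, 66]

Answer: [3, 5, 6, 66]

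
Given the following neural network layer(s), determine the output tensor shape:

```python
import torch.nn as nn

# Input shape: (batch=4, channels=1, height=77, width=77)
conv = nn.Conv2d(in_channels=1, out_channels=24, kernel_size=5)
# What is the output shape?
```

Input: (4, 1, 77, 77) -> Output: (4, 24, 73, 73)

Answer: (4, 24, 73, 73)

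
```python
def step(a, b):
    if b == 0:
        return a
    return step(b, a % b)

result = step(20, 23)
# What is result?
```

step(20, 23) -> step(23, 20) -> step(20, 3) -> step(3, 2) -> step(2, 1) -> step(1, 0) -> 1

Answer: 1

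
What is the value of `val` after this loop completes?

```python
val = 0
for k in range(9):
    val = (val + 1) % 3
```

Increment mod 3, 9 times = 0
`val` takes the values: 0 → 1 → 2 → 0 → 1 → 2 → 0 → 1 → 2 → 0

Answer: 0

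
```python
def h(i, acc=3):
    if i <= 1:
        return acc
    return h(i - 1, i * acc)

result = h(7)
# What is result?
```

Accumulator trace (n, acc): (7, 3) -> (6, 21) -> (5, 126) -> (4, 630) -> (3, 2520) -> (2, 7560) -> (1, 15120) -> return 15120

Answer: 15120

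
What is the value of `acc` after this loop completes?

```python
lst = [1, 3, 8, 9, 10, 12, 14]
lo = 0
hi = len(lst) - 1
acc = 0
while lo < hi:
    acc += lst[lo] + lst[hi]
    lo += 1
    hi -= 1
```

Sum of pairs from ends
`acc` takes the values: 0 → 15 → 30 → 48

Answer: 48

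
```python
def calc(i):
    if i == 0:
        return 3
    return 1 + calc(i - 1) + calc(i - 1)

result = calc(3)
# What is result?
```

calc(i) = 1 + 2·calc(i-1), calc(0)=3. Closed form: (3+1)·2^3 - 1 = 31.

Answer: 31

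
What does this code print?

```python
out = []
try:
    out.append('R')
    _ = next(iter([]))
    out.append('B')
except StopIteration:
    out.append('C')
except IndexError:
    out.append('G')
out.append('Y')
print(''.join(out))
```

Execution trace: 'R' (try body) → 'C' (except StopIteration) → 'Y' (after the try/except). Output: RCY

Answer: RCY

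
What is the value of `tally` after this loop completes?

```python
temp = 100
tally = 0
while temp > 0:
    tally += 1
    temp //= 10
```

Count digits by repeated division by 10
`tally` takes the values: 0 → 1 → 2 → 3

Answer: 3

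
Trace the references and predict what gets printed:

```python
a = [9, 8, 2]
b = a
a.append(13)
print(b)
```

Key concept: basic list aliasing.
Step by step:
`a = [9, 8, 2]` → a = [9, 8, 2]
`b = a` → b = [9, 8, 2] (same object as a)
`a.append(13)` → a = [9, 8, 2, 13] (same object as b); b = [9, 8, 2, 13] (same object as a)
`print(b)` → prints [9, 8, 2, 13]

Answer: [9, 8, 2, 13]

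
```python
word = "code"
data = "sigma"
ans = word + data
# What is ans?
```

Trace:
`word = "code"` → word = 'code'
`data = "sigma"` → data = 'sigma'
`ans = word + data` → ans = 'codesigma'
So ans = 'codesigma'

Answer: 'codesigma'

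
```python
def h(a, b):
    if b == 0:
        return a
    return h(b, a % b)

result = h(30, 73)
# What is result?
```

h(30, 73) -> h(73, 30) -> h(30, 13) -> h(13, 4) -> h(4, 1) -> h(1, 0) -> 1

Answer: 1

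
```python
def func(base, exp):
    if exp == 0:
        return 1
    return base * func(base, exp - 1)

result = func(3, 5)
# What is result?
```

func(3, 5) = 3 * 3 * 3 * 3 * 3 = 243

Answer: 243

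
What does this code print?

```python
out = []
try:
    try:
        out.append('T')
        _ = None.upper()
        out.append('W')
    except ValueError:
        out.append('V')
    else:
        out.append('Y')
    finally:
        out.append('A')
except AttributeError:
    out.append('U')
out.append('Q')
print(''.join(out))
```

Execution trace: 'T' (try body) → 'A' (finally) → 'U' (outer except AttributeError) → 'Q' (after the try/except). Output: TAUQ

Answer: TAUQ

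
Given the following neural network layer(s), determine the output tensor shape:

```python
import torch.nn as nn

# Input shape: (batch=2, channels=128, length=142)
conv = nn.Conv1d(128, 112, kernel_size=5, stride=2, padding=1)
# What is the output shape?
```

Input: (2, 128, 142) -> Output: (2, 112, 70)

Answer: (2, 112, 70)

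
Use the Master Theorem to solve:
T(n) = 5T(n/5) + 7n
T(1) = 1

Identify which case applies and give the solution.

a=5, b=5, f(n)=7n. log_5(5) = 1. Since c=1 = 1, Case 2 applies: T(n) = Θ(n^log_b(a) · log n) = O(n log n).

Answer: O(n log n) - Case 2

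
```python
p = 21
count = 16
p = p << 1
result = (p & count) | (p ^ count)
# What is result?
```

Trace:
`p = 21` → p = 21
`count = 16` → count = 16
`p = p << 1` → p = 42
`result = (p & count) | (p ^ count)` → result = 58
So result = 58

Answer: 58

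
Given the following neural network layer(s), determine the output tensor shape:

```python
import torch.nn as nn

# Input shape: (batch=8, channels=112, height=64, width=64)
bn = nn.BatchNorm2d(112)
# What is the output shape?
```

Input: (8, 112, 64, 64) -> Output: (8, 112, 64, 64)

Answer: (8, 112, 64, 64)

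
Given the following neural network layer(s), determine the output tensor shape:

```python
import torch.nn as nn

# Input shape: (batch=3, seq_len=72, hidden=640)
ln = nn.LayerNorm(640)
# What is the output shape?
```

Input: (3, 72, 640) -> Output: (3, 72, 640)

Answer: (3, 72, 640)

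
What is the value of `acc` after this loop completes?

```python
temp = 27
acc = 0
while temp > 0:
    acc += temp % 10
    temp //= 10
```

Sum digits of 27
`acc` takes the values: 0 → 7 → 9

Answer: 9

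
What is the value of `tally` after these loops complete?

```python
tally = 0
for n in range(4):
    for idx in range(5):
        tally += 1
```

4 * 5 = 20
`tally` takes the values: 0 → 1 → 2 → 3 → 4 → 5 → 6 → 7 → 8 → 9 → 10 → 11 → 12 → 13 → 14 → 15 → 16 → 17 → 18 → 19 → 20

Answer: 20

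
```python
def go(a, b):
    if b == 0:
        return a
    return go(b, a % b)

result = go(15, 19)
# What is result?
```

go(15, 19) -> go(19, 15) -> go(15, 4) -> go(4, 3) -> go(3, 1) -> go(1, 0) -> 1

Answer: 1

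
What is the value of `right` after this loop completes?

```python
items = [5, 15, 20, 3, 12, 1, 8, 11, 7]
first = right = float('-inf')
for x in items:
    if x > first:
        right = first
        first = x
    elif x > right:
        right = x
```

Second largest (with repeats) in [5, 15, 20, 3, 12, 1, 8, 11, 7]
`right` takes the values: -inf → 5 → 15

Answer: 15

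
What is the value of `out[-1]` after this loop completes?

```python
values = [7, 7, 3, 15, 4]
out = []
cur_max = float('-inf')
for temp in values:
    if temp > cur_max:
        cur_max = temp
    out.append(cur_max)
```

Running max ends at 15
`out` takes the values: [] → [7] → [7, 7] → [7, 7, 7] → [7, 7, 7, 15] → [7, 7, 7, 15, 15]
So `out[-1]` = 15

Answer: 15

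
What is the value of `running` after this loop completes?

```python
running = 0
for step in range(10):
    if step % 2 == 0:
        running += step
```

Sum of even numbers 0 to 9
`running` takes the values: 0 → 2 → 6 → 12 → 20

Answer: 20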